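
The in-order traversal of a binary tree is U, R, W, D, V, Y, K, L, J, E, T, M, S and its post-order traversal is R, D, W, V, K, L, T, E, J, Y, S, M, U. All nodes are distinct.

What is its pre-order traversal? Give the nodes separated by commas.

U, M, Y, V, W, R, D, J, L, K, E, T, S

The last element of post-order is the root; it splits in-order into left and right subtrees.
Root U: left subtree has 0 nodes { }, right has 12 {R, W, D, V, Y, K, L, J, E, T, M, S}.
  Root M: left subtree has 10 nodes {R, W, D, V, Y, K, L, J, E, T}, right has 1 {S}.
    Root Y: left subtree has 4 nodes {R, W, D, V}, right has 5 {K, L, J, E, T}.
      Root V: left subtree has 3 nodes {R, W, D}, right has 0 { }.
        Root W: left subtree has 1 node {R}, right has 1 {D}.
      Root J: left subtree has 2 nodes {K, L}, right has 2 {E, T}.
        Root L: left subtree has 1 node {K}, right has 0 { }.
        Root E: left subtree has 0 nodes { }, right has 1 {T}.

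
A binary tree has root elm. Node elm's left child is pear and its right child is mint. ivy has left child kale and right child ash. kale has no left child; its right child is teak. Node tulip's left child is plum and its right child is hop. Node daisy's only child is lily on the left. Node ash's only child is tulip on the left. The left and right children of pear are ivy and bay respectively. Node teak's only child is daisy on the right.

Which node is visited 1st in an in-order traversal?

In-order visits the left subtree, then the node, then the right subtree.
At elm: go left to pear.
  At pear: go left to ivy.
    At ivy: go left to kale.
      At kale: no left child.
      Visit kale.
      At kale: go right to teak.
        At teak: no left child.
        Visit teak.
        At teak: go right to daisy.
          At daisy: go left to lily.
            lily is a leaf — visit lily.
          Visit daisy.
          At daisy: no right child.
    Visit ivy.
    At ivy: go right to ash.
      At ash: go left to tulip.
        At tulip: go left to plum.
          plum is a leaf — visit plum.
        Visit tulip.
        At tulip: go right to hop.
          hop is a leaf — visit hop.
      Visit ash.
      At ash: no right child.
  Visit pear.
  At pear: go right to bay.
    bay is a leaf — visit bay.
Visit elm.
At elm: go right to mint.
  mint is a leaf — visit mint.
Full in-order sequence: kale, teak, lily, daisy, ivy, plum, tulip, hop, ash, pear, bay, elm, mint.

kale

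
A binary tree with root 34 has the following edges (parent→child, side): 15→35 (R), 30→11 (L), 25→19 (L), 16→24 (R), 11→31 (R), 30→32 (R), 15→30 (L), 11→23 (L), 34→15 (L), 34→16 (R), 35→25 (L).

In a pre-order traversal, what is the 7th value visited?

Pre-order visits the node, then its left subtree, then its right subtree.
Visit 34.
At 34: go left to 15.
  Visit 15.
  At 15: go left to 30.
    Visit 30.
    At 30: go left to 11.
      Visit 11.
      At 11: go left to 23.
        23 is a leaf — visit 23.
      At 11: go right to 31.
        31 is a leaf — visit 31.
    At 30: go right to 32.
      32 is a leaf — visit 32.
  At 15: go right to 35.
    Visit 35.
    At 35: go left to 25.
      Visit 25.
      At 25: go left to 19.
        19 is a leaf — visit 19.
      At 25: no right child.
    At 35: no right child.
At 34: go right to 16.
  Visit 16.
  At 16: no left child.
  At 16: go right to 24.
    24 is a leaf — visit 24.
Full pre-order sequence: 34, 15, 30, 11, 23, 31, 32, 35, 25, 19, 16, 24.

32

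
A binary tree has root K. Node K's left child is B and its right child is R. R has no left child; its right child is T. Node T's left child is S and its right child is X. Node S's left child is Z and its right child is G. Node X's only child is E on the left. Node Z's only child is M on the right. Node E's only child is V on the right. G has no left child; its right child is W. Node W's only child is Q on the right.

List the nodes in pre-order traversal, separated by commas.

K, B, R, T, S, Z, M, G, W, Q, X, E, V

Pre-order visits the node, then its left subtree, then its right subtree.
Visit K.
At K: go left to B.
  B is a leaf — visit B.
At K: go right to R.
  Visit R.
  At R: no left child.
  At R: go right to T.
    Visit T.
    At T: go left to S.
      Visit S.
      At S: go left to Z.
        Visit Z.
        At Z: no left child.
        At Z: go right to M.
          M is a leaf — visit M.
      At S: go right to G.
        Visit G.
        At G: no left child.
        At G: go right to W.
          Visit W.
          At W: no left child.
          At W: go right to Q.
            Q is a leaf — visit Q.
    At T: go right to X.
      Visit X.
      At X: go left to E.
        Visit E.
        At E: no left child.
        At E: go right to V.
          V is a leaf — visit V.
      At X: no right child.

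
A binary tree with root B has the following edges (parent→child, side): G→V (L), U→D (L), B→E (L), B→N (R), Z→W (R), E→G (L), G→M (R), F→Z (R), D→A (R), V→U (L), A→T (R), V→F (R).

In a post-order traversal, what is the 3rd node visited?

Post-order visits the left subtree, then the right subtree, then the node.
At B: go left to E.
  At E: go left to G.
    At G: go left to V.
      At V: go left to U.
        At U: go left to D.
          At D: no left child.
          At D: go right to A.
            At A: no left child.
            At A: go right to T.
              T is a leaf — visit T.
            Visit A.
          Visit D.
        At U: no right child.
        Visit U.
      At V: go right to F.
        At F: no left child.
        At F: go right to Z.
          At Z: no left child.
          At Z: go right to W.
            W is a leaf — visit W.
          Visit Z.
        Visit F.
      Visit V.
    At G: go right to M.
      M is a leaf — visit M.
    Visit G.
  At E: no right child.
  Visit E.
At B: go right to N.
  N is a leaf — visit N.
Visit B.
Full post-order sequence: T, A, D, U, W, Z, F, V, M, G, E, N, B.

D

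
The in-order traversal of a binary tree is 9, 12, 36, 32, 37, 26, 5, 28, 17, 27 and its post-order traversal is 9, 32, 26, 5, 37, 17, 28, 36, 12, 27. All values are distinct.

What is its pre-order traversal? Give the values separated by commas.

27, 12, 9, 36, 28, 37, 32, 5, 26, 17

The last element of post-order is the root; it splits in-order into left and right subtrees.
Root 27: left subtree has 9 nodes {9, 12, 36, 32, 37, 26, 5, 28, 17}, right has 0 { }.
  Root 12: left subtree has 1 node {9}, right has 7 {36, 32, 37, 26, 5, 28, 17}.
    Root 36: left subtree has 0 nodes { }, right has 6 {32, 37, 26, 5, 28, 17}.
      Root 28: left subtree has 4 nodes {32, 37, 26, 5}, right has 1 {17}.
        Root 37: left subtree has 1 node {32}, right has 2 {26, 5}.
          Root 5: left subtree has 1 node {26}, right has 0 { }.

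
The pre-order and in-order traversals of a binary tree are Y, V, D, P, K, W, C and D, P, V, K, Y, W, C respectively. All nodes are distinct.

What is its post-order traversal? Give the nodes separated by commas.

The first element of pre-order is the root; it splits in-order into left and right subtrees.
Root Y: left subtree has 4 nodes {D, P, V, K}, right has 2 {W, C}.
  Root V: left subtree has 2 nodes {D, P}, right has 1 {K}.
    Root D: left subtree has 0 nodes { }, right has 1 {P}.
  Root W: left subtree has 0 nodes { }, right has 1 {C}.

P, D, K, V, C, W, Y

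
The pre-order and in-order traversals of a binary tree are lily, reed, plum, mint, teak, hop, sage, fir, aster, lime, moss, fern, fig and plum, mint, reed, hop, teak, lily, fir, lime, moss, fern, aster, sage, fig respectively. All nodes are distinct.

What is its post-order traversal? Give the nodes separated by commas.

The first element of pre-order is the root; it splits in-order into left and right subtrees.
Root lily: left subtree has 5 nodes {plum, mint, reed, hop, teak}, right has 7 {fir, lime, moss, fern, aster, sage, fig}.
  Root reed: left subtree has 2 nodes {plum, mint}, right has 2 {hop, teak}.
    Root plum: left subtree has 0 nodes { }, right has 1 {mint}.
    Root teak: left subtree has 1 node {hop}, right has 0 { }.
  Root sage: left subtree has 5 nodes {fir, lime, moss, fern, aster}, right has 1 {fig}.
    Root fir: left subtree has 0 nodes { }, right has 4 {lime, moss, fern, aster}.
      Root aster: left subtree has 3 nodes {lime, moss, fern}, right has 0 { }.
        Root lime: left subtree has 0 nodes { }, right has 2 {moss, fern}.
          Root moss: left subtree has 0 nodes { }, right has 1 {fern}.

mint, plum, hop, teak, reed, fern, moss, lime, aster, fir, fig, sage, lily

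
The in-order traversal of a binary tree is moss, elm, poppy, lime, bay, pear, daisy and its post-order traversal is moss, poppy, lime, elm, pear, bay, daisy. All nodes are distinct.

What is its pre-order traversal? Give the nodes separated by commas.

daisy, bay, elm, moss, lime, poppy, pear

The last element of post-order is the root; it splits in-order into left and right subtrees.
Root daisy: left subtree has 6 nodes {moss, elm, poppy, lime, bay, pear}, right has 0 { }.
  Root bay: left subtree has 4 nodes {moss, elm, poppy, lime}, right has 1 {pear}.
    Root elm: left subtree has 1 node {moss}, right has 2 {poppy, lime}.
      Root lime: left subtree has 1 node {poppy}, right has 0 { }.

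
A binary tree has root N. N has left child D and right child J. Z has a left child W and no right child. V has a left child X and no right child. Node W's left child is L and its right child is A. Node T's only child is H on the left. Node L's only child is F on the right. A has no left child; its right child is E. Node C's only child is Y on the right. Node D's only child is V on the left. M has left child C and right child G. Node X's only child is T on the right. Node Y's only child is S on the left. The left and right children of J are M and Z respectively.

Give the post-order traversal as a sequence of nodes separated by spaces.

H T X V D S Y C G M F L E A W Z J N

Post-order visits the left subtree, then the right subtree, then the node.
At N: go left to D.
  At D: go left to V.
    At V: go left to X.
      At X: no left child.
      At X: go right to T.
        At T: go left to H.
          H is a leaf — visit H.
        At T: no right child.
        Visit T.
      Visit X.
    At V: no right child.
    Visit V.
  At D: no right child.
  Visit D.
At N: go right to J.
  At J: go left to M.
    At M: go left to C.
      At C: no left child.
      At C: go right to Y.
        At Y: go left to S.
          S is a leaf — visit S.
        At Y: no right child.
        Visit Y.
      Visit C.
    At M: go right to G.
      G is a leaf — visit G.
    Visit M.
  At J: go right to Z.
    At Z: go left to W.
      At W: go left to L.
        At L: no left child.
        At L: go right to F.
          F is a leaf — visit F.
        Visit L.
      At W: go right to A.
        At A: no left child.
        At A: go right to E.
          E is a leaf — visit E.
        Visit A.
      Visit W.
    At Z: no right child.
    Visit Z.
  Visit J.
Visit N.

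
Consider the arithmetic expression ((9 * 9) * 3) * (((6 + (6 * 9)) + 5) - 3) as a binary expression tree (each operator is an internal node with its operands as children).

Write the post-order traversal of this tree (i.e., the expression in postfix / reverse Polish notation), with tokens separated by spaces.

Post-order on an expression tree gives postfix notation: for each operator, emit left operand, right operand, then the operator.

9 9 * 3 * 6 6 9 * + 5 + 3 - *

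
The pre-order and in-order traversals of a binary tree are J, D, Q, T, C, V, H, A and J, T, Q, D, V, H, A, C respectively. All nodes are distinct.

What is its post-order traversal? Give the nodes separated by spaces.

The first element of pre-order is the root; it splits in-order into left and right subtrees.
Root J: left subtree has 0 nodes { }, right has 7 {T, Q, D, V, H, A, C}.
  Root D: left subtree has 2 nodes {T, Q}, right has 4 {V, H, A, C}.
    Root Q: left subtree has 1 node {T}, right has 0 { }.
    Root C: left subtree has 3 nodes {V, H, A}, right has 0 { }.
      Root V: left subtree has 0 nodes { }, right has 2 {H, A}.
        Root H: left subtree has 0 nodes { }, right has 1 {A}.

T Q A H V C D J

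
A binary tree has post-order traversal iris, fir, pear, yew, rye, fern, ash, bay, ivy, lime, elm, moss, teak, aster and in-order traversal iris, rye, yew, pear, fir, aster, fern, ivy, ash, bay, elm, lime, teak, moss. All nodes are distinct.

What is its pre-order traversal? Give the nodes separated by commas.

aster, rye, iris, yew, pear, fir, teak, elm, ivy, fern, bay, ash, lime, moss

The last element of post-order is the root; it splits in-order into left and right subtrees.
Root aster: left subtree has 5 nodes {iris, rye, yew, pear, fir}, right has 8 {fern, ivy, ash, bay, elm, lime, teak, moss}.
  Root rye: left subtree has 1 node {iris}, right has 3 {yew, pear, fir}.
    Root yew: left subtree has 0 nodes { }, right has 2 {pear, fir}.
      Root pear: left subtree has 0 nodes { }, right has 1 {fir}.
  Root teak: left subtree has 6 nodes {fern, ivy, ash, bay, elm, lime}, right has 1 {moss}.
    Root elm: left subtree has 4 nodes {fern, ivy, ash, bay}, right has 1 {lime}.
      Root ivy: left subtree has 1 node {fern}, right has 2 {ash, bay}.
        Root bay: left subtree has 1 node {ash}, right has 0 { }.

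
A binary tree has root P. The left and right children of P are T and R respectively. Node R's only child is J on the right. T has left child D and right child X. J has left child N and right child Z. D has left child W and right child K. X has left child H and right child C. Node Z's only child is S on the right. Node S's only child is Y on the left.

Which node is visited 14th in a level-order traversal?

Level-order visits nodes level by level from the root, left to right within each level.
Level 0: P
Level 1: T, R
Level 2: D, X, J
Level 3: W, K, H, C, N, Z
Level 4: S
Level 5: Y
Full level-order sequence: P, T, R, D, X, J, W, K, H, C, N, Z, S, Y.

Y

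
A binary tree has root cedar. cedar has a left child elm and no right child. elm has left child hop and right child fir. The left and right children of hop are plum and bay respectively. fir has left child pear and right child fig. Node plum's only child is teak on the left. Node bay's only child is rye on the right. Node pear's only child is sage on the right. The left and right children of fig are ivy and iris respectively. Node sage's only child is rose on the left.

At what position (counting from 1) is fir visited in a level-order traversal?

Level-order visits nodes level by level from the root, left to right within each level.
Level 0: cedar
Level 1: elm
Level 2: hop, fir
Level 3: plum, bay, pear, fig
Level 4: teak, rye, sage, ivy, iris
Level 5: rose
Full level-order sequence: cedar, elm, hop, fir, plum, bay, pear, fig, teak, rye, sage, ivy, iris, rose.

4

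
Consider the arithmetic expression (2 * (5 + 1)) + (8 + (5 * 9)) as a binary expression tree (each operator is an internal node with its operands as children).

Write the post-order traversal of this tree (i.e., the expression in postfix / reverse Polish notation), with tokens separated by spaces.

Post-order on an expression tree gives postfix notation: for each operator, emit left operand, right operand, then the operator.

2 5 1 + * 8 5 9 * + +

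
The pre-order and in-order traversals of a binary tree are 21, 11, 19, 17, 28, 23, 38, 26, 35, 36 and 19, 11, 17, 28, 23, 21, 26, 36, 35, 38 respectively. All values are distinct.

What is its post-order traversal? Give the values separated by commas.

The first element of pre-order is the root; it splits in-order into left and right subtrees.
Root 21: left subtree has 5 nodes {19, 11, 17, 28, 23}, right has 4 {26, 36, 35, 38}.
  Root 11: left subtree has 1 node {19}, right has 3 {17, 28, 23}.
    Root 17: left subtree has 0 nodes { }, right has 2 {28, 23}.
      Root 28: left subtree has 0 nodes { }, right has 1 {23}.
  Root 38: left subtree has 3 nodes {26, 36, 35}, right has 0 { }.
    Root 26: left subtree has 0 nodes { }, right has 2 {36, 35}.
      Root 35: left subtree has 1 node {36}, right has 0 { }.

19, 23, 28, 17, 11, 36, 35, 26, 38, 21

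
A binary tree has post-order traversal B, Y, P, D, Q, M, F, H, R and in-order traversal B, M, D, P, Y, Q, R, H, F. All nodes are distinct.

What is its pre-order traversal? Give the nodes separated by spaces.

R M B Q D P Y H F

The last element of post-order is the root; it splits in-order into left and right subtrees.
Root R: left subtree has 6 nodes {B, M, D, P, Y, Q}, right has 2 {H, F}.
  Root M: left subtree has 1 node {B}, right has 4 {D, P, Y, Q}.
    Root Q: left subtree has 3 nodes {D, P, Y}, right has 0 { }.
      Root D: left subtree has 0 nodes { }, right has 2 {P, Y}.
        Root P: left subtree has 0 nodes { }, right has 1 {Y}.
  Root H: left subtree has 0 nodes { }, right has 1 {F}.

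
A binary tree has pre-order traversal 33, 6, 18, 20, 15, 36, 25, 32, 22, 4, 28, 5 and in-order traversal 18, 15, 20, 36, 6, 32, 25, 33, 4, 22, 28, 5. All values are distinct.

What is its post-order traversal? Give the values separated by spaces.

The first element of pre-order is the root; it splits in-order into left and right subtrees.
Root 33: left subtree has 7 nodes {18, 15, 20, 36, 6, 32, 25}, right has 4 {4, 22, 28, 5}.
  Root 6: left subtree has 4 nodes {18, 15, 20, 36}, right has 2 {32, 25}.
    Root 18: left subtree has 0 nodes { }, right has 3 {15, 20, 36}.
      Root 20: left subtree has 1 node {15}, right has 1 {36}.
    Root 25: left subtree has 1 node {32}, right has 0 { }.
  Root 22: left subtree has 1 node {4}, right has 2 {28, 5}.
    Root 28: left subtree has 0 nodes { }, right has 1 {5}.

15 36 20 18 32 25 6 4 5 28 22 33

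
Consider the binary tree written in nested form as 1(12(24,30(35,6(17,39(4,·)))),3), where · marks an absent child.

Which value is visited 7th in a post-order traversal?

Post-order visits the left subtree, then the right subtree, then the node.
At 1: go left to 12.
  At 12: go left to 24.
    24 is a leaf — visit 24.
  At 12: go right to 30.
    At 30: go left to 35.
      35 is a leaf — visit 35.
    At 30: go right to 6.
      At 6: go left to 17.
        17 is a leaf — visit 17.
      At 6: go right to 39.
        At 39: go left to 4.
          4 is a leaf — visit 4.
        At 39: no right child.
        Visit 39.
      Visit 6.
    Visit 30.
  Visit 12.
At 1: go right to 3.
  3 is a leaf — visit 3.
Visit 1.
Full post-order sequence: 24, 35, 17, 4, 39, 6, 30, 12, 3, 1.

30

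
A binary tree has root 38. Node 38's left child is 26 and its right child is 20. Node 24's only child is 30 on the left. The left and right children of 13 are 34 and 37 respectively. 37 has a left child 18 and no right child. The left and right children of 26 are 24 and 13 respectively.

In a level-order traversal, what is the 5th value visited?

Level-order visits nodes level by level from the root, left to right within each level.
Level 0: 38
Level 1: 26, 20
Level 2: 24, 13
Level 3: 30, 34, 37
Level 4: 18
Full level-order sequence: 38, 26, 20, 24, 13, 30, 34, 37, 18.

13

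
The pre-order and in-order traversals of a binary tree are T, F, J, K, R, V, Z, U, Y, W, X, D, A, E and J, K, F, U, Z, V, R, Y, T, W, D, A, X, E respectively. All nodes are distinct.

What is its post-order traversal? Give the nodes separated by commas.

K, J, U, Z, V, Y, R, F, A, D, E, X, W, T

The first element of pre-order is the root; it splits in-order into left and right subtrees.
Root T: left subtree has 8 nodes {J, K, F, U, Z, V, R, Y}, right has 5 {W, D, A, X, E}.
  Root F: left subtree has 2 nodes {J, K}, right has 5 {U, Z, V, R, Y}.
    Root J: left subtree has 0 nodes { }, right has 1 {K}.
    Root R: left subtree has 3 nodes {U, Z, V}, right has 1 {Y}.
      Root V: left subtree has 2 nodes {U, Z}, right has 0 { }.
        Root Z: left subtree has 1 node {U}, right has 0 { }.
  Root W: left subtree has 0 nodes { }, right has 4 {D, A, X, E}.
    Root X: left subtree has 2 nodes {D, A}, right has 1 {E}.
      Root D: left subtree has 0 nodes { }, right has 1 {A}.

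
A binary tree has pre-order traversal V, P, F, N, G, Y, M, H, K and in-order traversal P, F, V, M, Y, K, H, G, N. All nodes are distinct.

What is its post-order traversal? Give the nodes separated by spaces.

The first element of pre-order is the root; it splits in-order into left and right subtrees.
Root V: left subtree has 2 nodes {P, F}, right has 6 {M, Y, K, H, G, N}.
  Root P: left subtree has 0 nodes { }, right has 1 {F}.
  Root N: left subtree has 5 nodes {M, Y, K, H, G}, right has 0 { }.
    Root G: left subtree has 4 nodes {M, Y, K, H}, right has 0 { }.
      Root Y: left subtree has 1 node {M}, right has 2 {K, H}.
        Root H: left subtree has 1 node {K}, right has 0 { }.

F P M K H Y G N V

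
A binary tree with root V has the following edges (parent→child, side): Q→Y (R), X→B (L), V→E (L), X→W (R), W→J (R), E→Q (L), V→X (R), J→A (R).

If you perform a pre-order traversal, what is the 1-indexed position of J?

8

Pre-order visits the node, then its left subtree, then its right subtree.
Visit V.
At V: go left to E.
  Visit E.
  At E: go left to Q.
    Visit Q.
    At Q: no left child.
    At Q: go right to Y.
      Y is a leaf — visit Y.
  At E: no right child.
At V: go right to X.
  Visit X.
  At X: go left to B.
    B is a leaf — visit B.
  At X: go right to W.
    Visit W.
    At W: no left child.
    At W: go right to J.
      Visit J.
      At J: no left child.
      At J: go right to A.
        A is a leaf — visit A.
Full pre-order sequence: V, E, Q, Y, X, B, W, J, A.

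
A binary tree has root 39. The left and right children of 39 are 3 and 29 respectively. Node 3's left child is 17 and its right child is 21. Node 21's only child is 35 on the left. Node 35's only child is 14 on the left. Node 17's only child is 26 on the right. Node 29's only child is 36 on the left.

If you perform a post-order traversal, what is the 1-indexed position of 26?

1

Post-order visits the left subtree, then the right subtree, then the node.
At 39: go left to 3.
  At 3: go left to 17.
    At 17: no left child.
    At 17: go right to 26.
      26 is a leaf — visit 26.
    Visit 17.
  At 3: go right to 21.
    At 21: go left to 35.
      At 35: go left to 14.
        14 is a leaf — visit 14.
      At 35: no right child.
      Visit 35.
    At 21: no right child.
    Visit 21.
  Visit 3.
At 39: go right to 29.
  At 29: go left to 36.
    36 is a leaf — visit 36.
  At 29: no right child.
  Visit 29.
Visit 39.
Full post-order sequence: 26, 17, 14, 35, 21, 3, 36, 29, 39.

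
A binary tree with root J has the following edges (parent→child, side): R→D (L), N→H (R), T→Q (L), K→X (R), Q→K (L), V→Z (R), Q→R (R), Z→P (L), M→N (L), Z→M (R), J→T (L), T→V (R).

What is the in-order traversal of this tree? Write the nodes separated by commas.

In-order visits the left subtree, then the node, then the right subtree.
At J: go left to T.
  At T: go left to Q.
    At Q: go left to K.
      At K: no left child.
      Visit K.
      At K: go right to X.
        X is a leaf — visit X.
    Visit Q.
    At Q: go right to R.
      At R: go left to D.
        D is a leaf — visit D.
      Visit R.
      At R: no right child.
  Visit T.
  At T: go right to V.
    At V: no left child.
    Visit V.
    At V: go right to Z.
      At Z: go left to P.
        P is a leaf — visit P.
      Visit Z.
      At Z: go right to M.
        At M: go left to N.
          At N: no left child.
          Visit N.
          At N: go right to H.
            H is a leaf — visit H.
        Visit M.
        At M: no right child.
Visit J.
At J: no right child.

K, X, Q, D, R, T, V, P, Z, N, H, M, J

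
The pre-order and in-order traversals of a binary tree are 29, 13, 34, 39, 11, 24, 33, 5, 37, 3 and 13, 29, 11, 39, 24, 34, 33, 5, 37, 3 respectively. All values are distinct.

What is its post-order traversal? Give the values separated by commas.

The first element of pre-order is the root; it splits in-order into left and right subtrees.
Root 29: left subtree has 1 node {13}, right has 8 {11, 39, 24, 34, 33, 5, 37, 3}.
  Root 34: left subtree has 3 nodes {11, 39, 24}, right has 4 {33, 5, 37, 3}.
    Root 39: left subtree has 1 node {11}, right has 1 {24}.
    Root 33: left subtree has 0 nodes { }, right has 3 {5, 37, 3}.
      Root 5: left subtree has 0 nodes { }, right has 2 {37, 3}.
        Root 37: left subtree has 0 nodes { }, right has 1 {3}.

13, 11, 24, 39, 3, 37, 5, 33, 34, 29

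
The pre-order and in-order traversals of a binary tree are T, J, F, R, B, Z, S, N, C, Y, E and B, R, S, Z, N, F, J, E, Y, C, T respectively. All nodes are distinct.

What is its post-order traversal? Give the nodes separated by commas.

The first element of pre-order is the root; it splits in-order into left and right subtrees.
Root T: left subtree has 10 nodes {B, R, S, Z, N, F, J, E, Y, C}, right has 0 { }.
  Root J: left subtree has 6 nodes {B, R, S, Z, N, F}, right has 3 {E, Y, C}.
    Root F: left subtree has 5 nodes {B, R, S, Z, N}, right has 0 { }.
      Root R: left subtree has 1 node {B}, right has 3 {S, Z, N}.
        Root Z: left subtree has 1 node {S}, right has 1 {N}.
    Root C: left subtree has 2 nodes {E, Y}, right has 0 { }.
      Root Y: left subtree has 1 node {E}, right has 0 { }.

B, S, N, Z, R, F, E, Y, C, J, T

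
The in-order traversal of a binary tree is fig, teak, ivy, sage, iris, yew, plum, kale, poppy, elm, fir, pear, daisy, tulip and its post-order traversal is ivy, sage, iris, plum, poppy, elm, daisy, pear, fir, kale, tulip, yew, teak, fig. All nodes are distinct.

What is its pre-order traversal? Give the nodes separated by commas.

fig, teak, yew, iris, sage, ivy, tulip, kale, plum, fir, elm, poppy, pear, daisy

The last element of post-order is the root; it splits in-order into left and right subtrees.
Root fig: left subtree has 0 nodes { }, right has 13 {teak, ivy, sage, iris, yew, plum, kale, poppy, elm, fir, pear, daisy, tulip}.
  Root teak: left subtree has 0 nodes { }, right has 12 {ivy, sage, iris, yew, plum, kale, poppy, elm, fir, pear, daisy, tulip}.
    Root yew: left subtree has 3 nodes {ivy, sage, iris}, right has 8 {plum, kale, poppy, elm, fir, pear, daisy, tulip}.
      Root iris: left subtree has 2 nodes {ivy, sage}, right has 0 { }.
        Root sage: left subtree has 1 node {ivy}, right has 0 { }.
      Root tulip: left subtree has 7 nodes {plum, kale, poppy, elm, fir, pear, daisy}, right has 0 { }.
        Root kale: left subtree has 1 node {plum}, right has 5 {poppy, elm, fir, pear, daisy}.
          Root fir: left subtree has 2 nodes {poppy, elm}, right has 2 {pear, daisy}.
            Root elm: left subtree has 1 node {poppy}, right has 0 { }.
            Root pear: left subtree has 0 nodes { }, right has 1 {daisy}.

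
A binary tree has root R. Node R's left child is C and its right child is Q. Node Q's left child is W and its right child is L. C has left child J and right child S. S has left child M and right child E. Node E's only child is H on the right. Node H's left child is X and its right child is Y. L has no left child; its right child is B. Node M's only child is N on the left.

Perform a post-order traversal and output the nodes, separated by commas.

J, N, M, X, Y, H, E, S, C, W, B, L, Q, R

Post-order visits the left subtree, then the right subtree, then the node.
At R: go left to C.
  At C: go left to J.
    J is a leaf — visit J.
  At C: go right to S.
    At S: go left to M.
      At M: go left to N.
        N is a leaf — visit N.
      At M: no right child.
      Visit M.
    At S: go right to E.
      At E: no left child.
      At E: go right to H.
        At H: go left to X.
          X is a leaf — visit X.
        At H: go right to Y.
          Y is a leaf — visit Y.
        Visit H.
      Visit E.
    Visit S.
  Visit C.
At R: go right to Q.
  At Q: go left to W.
    W is a leaf — visit W.
  At Q: go right to L.
    At L: no left child.
    At L: go right to B.
      B is a leaf — visit B.
    Visit L.
  Visit Q.
Visit R.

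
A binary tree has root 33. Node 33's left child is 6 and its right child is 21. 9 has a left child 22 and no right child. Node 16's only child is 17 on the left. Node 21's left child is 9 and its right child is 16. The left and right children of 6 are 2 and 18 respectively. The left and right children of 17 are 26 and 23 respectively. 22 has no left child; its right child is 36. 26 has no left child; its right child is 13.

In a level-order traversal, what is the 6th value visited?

9

Level-order visits nodes level by level from the root, left to right within each level.
Level 0: 33
Level 1: 6, 21
Level 2: 2, 18, 9, 16
Level 3: 22, 17
Level 4: 36, 26, 23
Level 5: 13
Full level-order sequence: 33, 6, 21, 2, 18, 9, 16, 22, 17, 36, 26, 23, 13.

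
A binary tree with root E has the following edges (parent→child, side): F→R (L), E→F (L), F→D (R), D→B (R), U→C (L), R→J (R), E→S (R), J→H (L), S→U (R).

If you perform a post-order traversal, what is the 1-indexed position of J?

Post-order visits the left subtree, then the right subtree, then the node.
At E: go left to F.
  At F: go left to R.
    At R: no left child.
    At R: go right to J.
      At J: go left to H.
        H is a leaf — visit H.
      At J: no right child.
      Visit J.
    Visit R.
  At F: go right to D.
    At D: no left child.
    At D: go right to B.
      B is a leaf — visit B.
    Visit D.
  Visit F.
At E: go right to S.
  At S: no left child.
  At S: go right to U.
    At U: go left to C.
      C is a leaf — visit C.
    At U: no right child.
    Visit U.
  Visit S.
Visit E.
Full post-order sequence: H, J, R, B, D, F, C, U, S, E.

2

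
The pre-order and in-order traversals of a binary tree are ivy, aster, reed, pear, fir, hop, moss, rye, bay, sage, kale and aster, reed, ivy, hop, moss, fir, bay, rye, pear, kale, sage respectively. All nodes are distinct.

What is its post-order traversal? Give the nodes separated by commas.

reed, aster, moss, hop, bay, rye, fir, kale, sage, pear, ivy

The first element of pre-order is the root; it splits in-order into left and right subtrees.
Root ivy: left subtree has 2 nodes {aster, reed}, right has 8 {hop, moss, fir, bay, rye, pear, kale, sage}.
  Root aster: left subtree has 0 nodes { }, right has 1 {reed}.
  Root pear: left subtree has 5 nodes {hop, moss, fir, bay, rye}, right has 2 {kale, sage}.
    Root fir: left subtree has 2 nodes {hop, moss}, right has 2 {bay, rye}.
      Root hop: left subtree has 0 nodes { }, right has 1 {moss}.
      Root rye: left subtree has 1 node {bay}, right has 0 { }.
    Root sage: left subtree has 1 node {kale}, right has 0 { }.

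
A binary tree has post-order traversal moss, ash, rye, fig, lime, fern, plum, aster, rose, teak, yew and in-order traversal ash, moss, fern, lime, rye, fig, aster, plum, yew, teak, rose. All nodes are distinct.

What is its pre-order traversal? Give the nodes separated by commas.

yew, aster, fern, ash, moss, lime, fig, rye, plum, teak, rose

The last element of post-order is the root; it splits in-order into left and right subtrees.
Root yew: left subtree has 8 nodes {ash, moss, fern, lime, rye, fig, aster, plum}, right has 2 {teak, rose}.
  Root aster: left subtree has 6 nodes {ash, moss, fern, lime, rye, fig}, right has 1 {plum}.
    Root fern: left subtree has 2 nodes {ash, moss}, right has 3 {lime, rye, fig}.
      Root ash: left subtree has 0 nodes { }, right has 1 {moss}.
      Root lime: left subtree has 0 nodes { }, right has 2 {rye, fig}.
        Root fig: left subtree has 1 node {rye}, right has 0 { }.
  Root teak: left subtree has 0 nodes { }, right has 1 {rose}.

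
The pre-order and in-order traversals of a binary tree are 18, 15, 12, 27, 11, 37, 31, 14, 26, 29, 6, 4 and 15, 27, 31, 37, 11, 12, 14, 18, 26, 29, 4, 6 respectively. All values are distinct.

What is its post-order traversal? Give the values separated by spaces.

The first element of pre-order is the root; it splits in-order into left and right subtrees.
Root 18: left subtree has 7 nodes {15, 27, 31, 37, 11, 12, 14}, right has 4 {26, 29, 4, 6}.
  Root 15: left subtree has 0 nodes { }, right has 6 {27, 31, 37, 11, 12, 14}.
    Root 12: left subtree has 4 nodes {27, 31, 37, 11}, right has 1 {14}.
      Root 27: left subtree has 0 nodes { }, right has 3 {31, 37, 11}.
        Root 11: left subtree has 2 nodes {31, 37}, right has 0 { }.
          Root 37: left subtree has 1 node {31}, right has 0 { }.
  Root 26: left subtree has 0 nodes { }, right has 3 {29, 4, 6}.
    Root 29: left subtree has 0 nodes { }, right has 2 {4, 6}.
      Root 6: left subtree has 1 node {4}, right has 0 { }.

31 37 11 27 14 12 15 4 6 29 26 18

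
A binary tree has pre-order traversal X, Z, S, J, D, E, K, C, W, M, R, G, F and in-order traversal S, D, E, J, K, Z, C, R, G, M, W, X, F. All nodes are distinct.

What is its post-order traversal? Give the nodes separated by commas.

The first element of pre-order is the root; it splits in-order into left and right subtrees.
Root X: left subtree has 11 nodes {S, D, E, J, K, Z, C, R, G, M, W}, right has 1 {F}.
  Root Z: left subtree has 5 nodes {S, D, E, J, K}, right has 5 {C, R, G, M, W}.
    Root S: left subtree has 0 nodes { }, right has 4 {D, E, J, K}.
      Root J: left subtree has 2 nodes {D, E}, right has 1 {K}.
        Root D: left subtree has 0 nodes { }, right has 1 {E}.
    Root C: left subtree has 0 nodes { }, right has 4 {R, G, M, W}.
      Root W: left subtree has 3 nodes {R, G, M}, right has 0 { }.
        Root M: left subtree has 2 nodes {R, G}, right has 0 { }.
          Root R: left subtree has 0 nodes { }, right has 1 {G}.

E, D, K, J, S, G, R, M, W, C, Z, F, X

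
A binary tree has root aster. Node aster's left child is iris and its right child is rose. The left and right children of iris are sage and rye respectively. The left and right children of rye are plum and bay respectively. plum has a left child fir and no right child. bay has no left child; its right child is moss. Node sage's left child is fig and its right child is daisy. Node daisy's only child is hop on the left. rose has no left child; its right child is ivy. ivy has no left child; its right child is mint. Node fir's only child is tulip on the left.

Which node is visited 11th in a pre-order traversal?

bay

Pre-order visits the node, then its left subtree, then its right subtree.
Visit aster.
At aster: go left to iris.
  Visit iris.
  At iris: go left to sage.
    Visit sage.
    At sage: go left to fig.
      fig is a leaf — visit fig.
    At sage: go right to daisy.
      Visit daisy.
      At daisy: go left to hop.
        hop is a leaf — visit hop.
      At daisy: no right child.
  At iris: go right to rye.
    Visit rye.
    At rye: go left to plum.
      Visit plum.
      At plum: go left to fir.
        Visit fir.
        At fir: go left to tulip.
          tulip is a leaf — visit tulip.
        At fir: no right child.
      At plum: no right child.
    At rye: go right to bay.
      Visit bay.
      At bay: no left child.
      At bay: go right to moss.
        moss is a leaf — visit moss.
At aster: go right to rose.
  Visit rose.
  At rose: no left child.
  At rose: go right to ivy.
    Visit ivy.
    At ivy: no left child.
    At ivy: go right to mint.
      mint is a leaf — visit mint.
Full pre-order sequence: aster, iris, sage, fig, daisy, hop, rye, plum, fir, tulip, bay, moss, rose, ivy, mint.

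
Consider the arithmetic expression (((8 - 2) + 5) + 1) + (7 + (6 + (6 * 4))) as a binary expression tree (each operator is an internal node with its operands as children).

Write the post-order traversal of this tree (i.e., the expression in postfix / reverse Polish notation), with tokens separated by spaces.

8 2 - 5 + 1 + 7 6 6 4 * + + +

Post-order on an expression tree gives postfix notation: for each operator, emit left operand, right operand, then the operator.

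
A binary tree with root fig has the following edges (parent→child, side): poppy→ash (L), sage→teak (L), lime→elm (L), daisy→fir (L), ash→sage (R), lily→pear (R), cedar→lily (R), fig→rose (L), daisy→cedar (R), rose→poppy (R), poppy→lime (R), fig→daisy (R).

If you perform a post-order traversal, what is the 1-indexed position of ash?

Post-order visits the left subtree, then the right subtree, then the node.
At fig: go left to rose.
  At rose: no left child.
  At rose: go right to poppy.
    At poppy: go left to ash.
      At ash: no left child.
      At ash: go right to sage.
        At sage: go left to teak.
          teak is a leaf — visit teak.
        At sage: no right child.
        Visit sage.
      Visit ash.
    At poppy: go right to lime.
      At lime: go left to elm.
        elm is a leaf — visit elm.
      At lime: no right child.
      Visit lime.
    Visit poppy.
  Visit rose.
At fig: go right to daisy.
  At daisy: go left to fir.
    fir is a leaf — visit fir.
  At daisy: go right to cedar.
    At cedar: no left child.
    At cedar: go right to lily.
      At lily: no left child.
      At lily: go right to pear.
        pear is a leaf — visit pear.
      Visit lily.
    Visit cedar.
  Visit daisy.
Visit fig.
Full post-order sequence: teak, sage, ash, elm, lime, poppy, rose, fir, pear, lily, cedar, daisy, fig.

3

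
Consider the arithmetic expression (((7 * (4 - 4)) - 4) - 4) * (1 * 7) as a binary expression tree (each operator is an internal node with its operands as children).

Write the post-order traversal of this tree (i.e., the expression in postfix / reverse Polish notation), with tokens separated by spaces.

Post-order on an expression tree gives postfix notation: for each operator, emit left operand, right operand, then the operator.

7 4 4 - * 4 - 4 - 1 7 * *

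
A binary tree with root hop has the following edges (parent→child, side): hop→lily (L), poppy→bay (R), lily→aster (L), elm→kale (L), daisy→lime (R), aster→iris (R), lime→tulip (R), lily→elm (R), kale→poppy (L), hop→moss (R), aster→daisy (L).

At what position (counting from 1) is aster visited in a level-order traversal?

4

Level-order visits nodes level by level from the root, left to right within each level.
Level 0: hop
Level 1: lily, moss
Level 2: aster, elm
Level 3: daisy, iris, kale
Level 4: lime, poppy
Level 5: tulip, bay
Full level-order sequence: hop, lily, moss, aster, elm, daisy, iris, kale, lime, poppy, tulip, bay.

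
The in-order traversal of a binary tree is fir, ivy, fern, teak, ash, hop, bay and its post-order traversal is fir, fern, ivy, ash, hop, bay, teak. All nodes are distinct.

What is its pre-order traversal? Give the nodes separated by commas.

teak, ivy, fir, fern, bay, hop, ash

The last element of post-order is the root; it splits in-order into left and right subtrees.
Root teak: left subtree has 3 nodes {fir, ivy, fern}, right has 3 {ash, hop, bay}.
  Root ivy: left subtree has 1 node {fir}, right has 1 {fern}.
  Root bay: left subtree has 2 nodes {ash, hop}, right has 0 { }.
    Root hop: left subtree has 1 node {ash}, right has 0 { }.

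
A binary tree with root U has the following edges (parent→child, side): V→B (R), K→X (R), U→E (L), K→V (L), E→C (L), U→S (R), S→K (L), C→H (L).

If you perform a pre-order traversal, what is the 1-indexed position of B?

Pre-order visits the node, then its left subtree, then its right subtree.
Visit U.
At U: go left to E.
  Visit E.
  At E: go left to C.
    Visit C.
    At C: go left to H.
      H is a leaf — visit H.
    At C: no right child.
  At E: no right child.
At U: go right to S.
  Visit S.
  At S: go left to K.
    Visit K.
    At K: go left to V.
      Visit V.
      At V: no left child.
      At V: go right to B.
        B is a leaf — visit B.
    At K: go right to X.
      X is a leaf — visit X.
  At S: no right child.
Full pre-order sequence: U, E, C, H, S, K, V, B, X.

8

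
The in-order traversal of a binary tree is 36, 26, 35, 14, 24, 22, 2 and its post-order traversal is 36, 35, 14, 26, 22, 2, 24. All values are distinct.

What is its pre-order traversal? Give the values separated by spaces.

24 26 36 14 35 2 22

The last element of post-order is the root; it splits in-order into left and right subtrees.
Root 24: left subtree has 4 nodes {36, 26, 35, 14}, right has 2 {22, 2}.
  Root 26: left subtree has 1 node {36}, right has 2 {35, 14}.
    Root 14: left subtree has 1 node {35}, right has 0 { }.
  Root 2: left subtree has 1 node {22}, right has 0 { }.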